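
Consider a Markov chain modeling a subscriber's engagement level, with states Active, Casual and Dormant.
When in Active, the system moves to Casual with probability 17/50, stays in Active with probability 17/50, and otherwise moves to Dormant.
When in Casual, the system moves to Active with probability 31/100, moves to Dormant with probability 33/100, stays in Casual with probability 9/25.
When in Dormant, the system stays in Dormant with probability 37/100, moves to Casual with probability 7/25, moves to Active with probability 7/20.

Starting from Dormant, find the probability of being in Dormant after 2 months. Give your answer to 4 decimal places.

0.3413

Sum over the intermediate state after 1 month:
P = P(Dormant→Active)·P(Active→Dormant) + P(Dormant→Casual)·P(Casual→Dormant) + P(Dormant→Dormant)·P(Dormant→Dormant)
  = 0.35×0.32 + 0.28×0.33 + 0.37×0.37
  = 0.1120 + 0.0924 + 0.1369 = 0.3413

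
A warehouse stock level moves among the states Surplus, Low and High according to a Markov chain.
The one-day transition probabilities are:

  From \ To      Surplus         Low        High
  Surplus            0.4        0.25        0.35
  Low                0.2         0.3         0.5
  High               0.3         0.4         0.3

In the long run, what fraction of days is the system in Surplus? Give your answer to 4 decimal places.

Let the stationary distribution be π with π = πP and π_1 + π_2 + π_3 = 1.
π_1 = 0.4·π_1 + 0.2·π_2 + 0.3·π_3
π_2 = 0.25·π_1 + 0.3·π_2 + 0.4·π_3
Solving with the normalization constraint gives π = (0.2974, 0.3231, 0.3795).
So the stationary probability of Surplus is 0.2974.

0.2974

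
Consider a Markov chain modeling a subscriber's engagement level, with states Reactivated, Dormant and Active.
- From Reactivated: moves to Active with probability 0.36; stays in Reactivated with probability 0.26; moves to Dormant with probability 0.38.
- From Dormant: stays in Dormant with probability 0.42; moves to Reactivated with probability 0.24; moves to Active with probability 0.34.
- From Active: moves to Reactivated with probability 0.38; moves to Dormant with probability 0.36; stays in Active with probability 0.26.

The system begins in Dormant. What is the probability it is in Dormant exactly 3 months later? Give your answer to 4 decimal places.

0.3892

Propagate the distribution vector 3 months from Dormant.
After 0 months: (0.0000, 1.0000, 0.0000)
After 1 month: (0.2400, 0.4200, 0.3400)
After 2 months: (0.2924, 0.3900, 0.3176)
After 3 months: (0.2903, 0.3892, 0.3204)
P(in Dormant after 3 months) = 0.3892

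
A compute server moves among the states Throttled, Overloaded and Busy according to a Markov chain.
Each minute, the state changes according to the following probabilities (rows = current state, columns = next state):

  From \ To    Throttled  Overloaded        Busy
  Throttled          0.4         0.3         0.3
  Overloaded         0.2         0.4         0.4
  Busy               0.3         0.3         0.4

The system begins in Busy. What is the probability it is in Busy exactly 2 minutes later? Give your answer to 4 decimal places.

0.3700

Sum over the intermediate state after 1 minute:
P = P(Busy→Throttled)·P(Throttled→Busy) + P(Busy→Overloaded)·P(Overloaded→Busy) + P(Busy→Busy)·P(Busy→Busy)
  = 0.3×0.3 + 0.3×0.4 + 0.4×0.4
  = 0.0900 + 0.1200 + 0.1600 = 0.3700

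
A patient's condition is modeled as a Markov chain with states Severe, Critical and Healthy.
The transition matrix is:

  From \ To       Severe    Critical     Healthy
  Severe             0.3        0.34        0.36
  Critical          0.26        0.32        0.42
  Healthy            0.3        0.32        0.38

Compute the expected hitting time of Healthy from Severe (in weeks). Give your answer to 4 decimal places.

2.6316

Let t(s) be the expected number of weeks to first reach Healthy from state s, with t(Healthy) = 0. Conditioning on the first week:
t(Severe) = 1 + 0.3·t(Severe) + 0.34·t(Critical)
t(Critical) = 1 + 0.26·t(Severe) + 0.32·t(Critical)
Solving: t(Severe) = 2.6316, t(Critical) = 2.4768.
Expected weeks from Severe to Healthy: 2.6316.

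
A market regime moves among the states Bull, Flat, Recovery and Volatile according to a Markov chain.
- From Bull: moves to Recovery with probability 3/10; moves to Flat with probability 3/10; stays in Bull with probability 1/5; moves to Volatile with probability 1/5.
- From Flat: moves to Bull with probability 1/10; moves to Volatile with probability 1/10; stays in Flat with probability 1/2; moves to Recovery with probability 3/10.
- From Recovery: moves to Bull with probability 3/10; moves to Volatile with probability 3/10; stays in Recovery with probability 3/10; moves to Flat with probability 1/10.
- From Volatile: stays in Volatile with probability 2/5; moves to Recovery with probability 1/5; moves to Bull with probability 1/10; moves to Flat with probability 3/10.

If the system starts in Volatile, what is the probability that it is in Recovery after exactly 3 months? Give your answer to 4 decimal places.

0.2730

Propagate the distribution vector 3 months from Volatile.
After 0 months: (0.0000, 0.0000, 0.0000, 1.0000)
After 1 month: (0.1000, 0.3000, 0.2000, 0.4000)
After 2 months: (0.1500, 0.3200, 0.2600, 0.2700)
After 3 months: (0.1670, 0.3120, 0.2730, 0.2480)
P(in Recovery after 3 months) = 0.2730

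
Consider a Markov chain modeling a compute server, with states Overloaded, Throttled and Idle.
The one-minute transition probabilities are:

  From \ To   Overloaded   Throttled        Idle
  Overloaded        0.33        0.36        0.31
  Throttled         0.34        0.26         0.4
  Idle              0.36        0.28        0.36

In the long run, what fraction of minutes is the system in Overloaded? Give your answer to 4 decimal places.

0.3437

Let the stationary distribution be π with π = πP and π_1 + π_2 + π_3 = 1.
π_1 = 0.33·π_1 + 0.34·π_2 + 0.36·π_3
π_2 = 0.36·π_1 + 0.26·π_2 + 0.28·π_3
Solving with the normalization constraint gives π = (0.3437, 0.3015, 0.3549).
So the stationary probability of Overloaded is 0.3437.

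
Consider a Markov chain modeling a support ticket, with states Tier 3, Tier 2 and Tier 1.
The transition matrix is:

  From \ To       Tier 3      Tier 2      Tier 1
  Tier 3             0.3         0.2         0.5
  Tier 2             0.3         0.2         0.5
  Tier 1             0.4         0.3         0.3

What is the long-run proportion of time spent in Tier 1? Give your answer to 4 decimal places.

0.4167

Let the stationary distribution be π with π = πP and π_1 + π_2 + π_3 = 1.
π_1 = 0.3·π_1 + 0.3·π_2 + 0.4·π_3
π_2 = 0.2·π_1 + 0.2·π_2 + 0.3·π_3
Solving with the normalization constraint gives π = (0.3417, 0.2417, 0.4167).
So the stationary probability of Tier 1 is 0.4167.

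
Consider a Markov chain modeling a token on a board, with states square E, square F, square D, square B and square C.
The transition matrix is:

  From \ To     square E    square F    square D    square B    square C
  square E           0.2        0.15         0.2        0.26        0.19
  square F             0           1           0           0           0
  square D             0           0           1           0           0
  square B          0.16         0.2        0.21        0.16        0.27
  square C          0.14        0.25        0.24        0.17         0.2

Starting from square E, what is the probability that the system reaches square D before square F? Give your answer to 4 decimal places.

Let h(s) be the probability of absorption at square D starting from transient state s. Then h(square D) = 1 and h(square F) = 0. By first-step analysis:
h(square E) = 0.2·h(square E) + 0.15·0 + 0.2·1 + 0.26·h(square B) + 0.19·h(square C)
h(square B) = 0.16·h(square E) + 0.2·0 + 0.21·1 + 0.16·h(square B) + 0.27·h(square C)
h(square C) = 0.14·h(square E) + 0.25·0 + 0.24·1 + 0.17·h(square B) + 0.2·h(square C)
Solving: h(square E) = 0.5365, h(square B) = 0.5139, h(square C) = 0.5031.
Starting from square E, the probability is 0.5365.

0.5365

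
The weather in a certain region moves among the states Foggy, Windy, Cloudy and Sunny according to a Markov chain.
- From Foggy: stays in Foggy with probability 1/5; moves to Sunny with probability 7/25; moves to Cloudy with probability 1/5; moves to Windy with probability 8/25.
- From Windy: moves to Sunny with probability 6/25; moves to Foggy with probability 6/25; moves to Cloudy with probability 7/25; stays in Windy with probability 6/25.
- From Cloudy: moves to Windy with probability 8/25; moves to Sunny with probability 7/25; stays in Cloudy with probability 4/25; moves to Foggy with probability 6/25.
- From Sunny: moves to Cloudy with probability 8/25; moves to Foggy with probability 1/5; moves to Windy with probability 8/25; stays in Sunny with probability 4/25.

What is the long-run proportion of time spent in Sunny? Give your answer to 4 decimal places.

Let the stationary distribution be π with π = πP and π_1 + π_2 + π_3 + π_4 = 1.
π_1 = 0.2·π_1 + 0.24·π_2 + 0.24·π_3 + 0.2·π_4
π_2 = 0.32·π_1 + 0.24·π_2 + 0.32·π_3 + 0.32·π_4
π_3 = 0.2·π_1 + 0.28·π_2 + 0.16·π_3 + 0.32·π_4
Solving with the normalization constraint gives π = (0.2216, 0.2963, 0.2427, 0.2394).
So the stationary probability of Sunny is 0.2394.

0.2394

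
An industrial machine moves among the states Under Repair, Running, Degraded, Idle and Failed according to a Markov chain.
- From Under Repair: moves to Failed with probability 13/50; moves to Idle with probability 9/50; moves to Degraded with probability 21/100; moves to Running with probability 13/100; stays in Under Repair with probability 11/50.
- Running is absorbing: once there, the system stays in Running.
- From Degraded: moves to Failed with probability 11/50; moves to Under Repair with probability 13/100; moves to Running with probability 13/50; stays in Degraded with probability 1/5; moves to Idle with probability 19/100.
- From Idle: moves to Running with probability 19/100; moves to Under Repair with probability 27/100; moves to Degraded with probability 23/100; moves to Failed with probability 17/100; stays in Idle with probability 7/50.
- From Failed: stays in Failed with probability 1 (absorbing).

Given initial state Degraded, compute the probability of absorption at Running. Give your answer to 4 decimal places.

0.5084

Let h(s) be the probability of absorption at Running starting from transient state s. Then h(Running) = 1 and h(Failed) = 0. By first-step analysis:
h(Under Repair) = 0.22·h(Under Repair) + 0.13·1 + 0.21·h(Degraded) + 0.18·h(Idle) + 0.26·0
h(Degraded) = 0.13·h(Under Repair) + 0.26·1 + 0.2·h(Degraded) + 0.19·h(Idle) + 0.22·0
h(Idle) = 0.27·h(Under Repair) + 0.19·1 + 0.23·h(Degraded) + 0.14·h(Idle) + 0.17·0
Solving: h(Under Repair) = 0.4160, h(Degraded) = 0.5084, h(Idle) = 0.4875.
Starting from Degraded, the probability is 0.5084.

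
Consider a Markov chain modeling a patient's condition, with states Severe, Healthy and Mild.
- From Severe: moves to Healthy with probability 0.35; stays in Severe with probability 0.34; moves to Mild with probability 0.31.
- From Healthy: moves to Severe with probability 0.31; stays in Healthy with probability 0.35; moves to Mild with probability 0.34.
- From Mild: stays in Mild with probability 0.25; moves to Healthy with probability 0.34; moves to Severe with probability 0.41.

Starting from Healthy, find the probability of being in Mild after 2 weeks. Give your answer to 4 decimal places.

0.3001

Sum over the intermediate state after 1 week:
P = P(Healthy→Severe)·P(Severe→Mild) + P(Healthy→Healthy)·P(Healthy→Mild) + P(Healthy→Mild)·P(Mild→Mild)
  = 0.31×0.31 + 0.35×0.34 + 0.34×0.25
  = 0.0961 + 0.1190 + 0.0850 = 0.3001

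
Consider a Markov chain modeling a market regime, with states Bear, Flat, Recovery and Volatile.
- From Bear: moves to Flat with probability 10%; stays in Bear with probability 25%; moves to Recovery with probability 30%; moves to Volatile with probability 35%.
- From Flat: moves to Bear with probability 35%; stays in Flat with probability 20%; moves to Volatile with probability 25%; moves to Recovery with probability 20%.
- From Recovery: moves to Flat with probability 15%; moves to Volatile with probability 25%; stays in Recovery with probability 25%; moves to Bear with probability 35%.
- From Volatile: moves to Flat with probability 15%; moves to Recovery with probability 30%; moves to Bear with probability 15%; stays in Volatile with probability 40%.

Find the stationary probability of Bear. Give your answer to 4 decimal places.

Let the stationary distribution be π with π = πP and π_1 + π_2 + π_3 + π_4 = 1.
π_1 = 0.25·π_1 + 0.35·π_2 + 0.35·π_3 + 0.15·π_4
π_2 = 0.1·π_1 + 0.2·π_2 + 0.15·π_3 + 0.15·π_4
π_3 = 0.3·π_1 + 0.2·π_2 + 0.25·π_3 + 0.3·π_4
Solving with the normalization constraint gives π = (0.2592, 0.1443, 0.2720, 0.3246).
So the stationary probability of Bear is 0.2592.

0.2592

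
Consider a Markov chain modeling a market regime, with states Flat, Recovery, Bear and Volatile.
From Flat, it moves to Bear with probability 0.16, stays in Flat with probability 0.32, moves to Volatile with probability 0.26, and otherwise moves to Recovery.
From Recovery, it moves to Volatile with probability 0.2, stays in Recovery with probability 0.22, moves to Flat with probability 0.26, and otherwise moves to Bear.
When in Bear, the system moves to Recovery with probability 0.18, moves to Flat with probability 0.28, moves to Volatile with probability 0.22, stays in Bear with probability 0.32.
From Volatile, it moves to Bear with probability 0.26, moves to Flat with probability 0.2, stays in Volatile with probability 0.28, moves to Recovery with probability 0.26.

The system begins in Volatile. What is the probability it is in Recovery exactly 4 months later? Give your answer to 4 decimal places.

0.2297

Propagate the distribution vector 4 months from Volatile.
After 0 months: (0.0000, 0.0000, 0.0000, 1.0000)
After 1 month: (0.2000, 0.2600, 0.2600, 0.2800)
After 2 months: (0.2604, 0.2288, 0.2712, 0.2396)
After 3 months: (0.2667, 0.2292, 0.2640, 0.2402)
After 4 months: (0.2669, 0.2297, 0.2629, 0.2405)
P(in Recovery after 4 months) = 0.2297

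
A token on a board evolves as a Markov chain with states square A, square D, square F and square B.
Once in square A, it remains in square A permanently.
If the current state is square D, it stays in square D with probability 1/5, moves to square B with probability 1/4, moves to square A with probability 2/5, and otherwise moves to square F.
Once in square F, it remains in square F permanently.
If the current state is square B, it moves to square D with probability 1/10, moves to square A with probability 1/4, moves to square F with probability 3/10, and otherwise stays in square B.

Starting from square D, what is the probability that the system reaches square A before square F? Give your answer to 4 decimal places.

0.6515

Let h(s) be the probability of absorption at square A starting from transient state s. Then h(square A) = 1 and h(square F) = 0. By first-step analysis:
h(square D) = 0.4·1 + 0.2·h(square D) + 0.15·0 + 0.25·h(square B)
h(square B) = 0.25·1 + 0.1·h(square D) + 0.3·0 + 0.35·h(square B)
Solving: h(square D) = 0.6515, h(square B) = 0.4848.
Starting from square D, the probability is 0.6515.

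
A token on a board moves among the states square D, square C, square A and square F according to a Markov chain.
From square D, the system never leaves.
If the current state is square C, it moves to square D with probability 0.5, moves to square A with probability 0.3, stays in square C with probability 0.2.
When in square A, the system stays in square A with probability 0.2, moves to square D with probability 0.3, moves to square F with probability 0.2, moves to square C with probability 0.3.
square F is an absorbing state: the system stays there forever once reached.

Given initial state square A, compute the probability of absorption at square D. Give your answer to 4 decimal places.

Let h(s) be the probability of absorption at square D starting from transient state s. Then h(square D) = 1 and h(square F) = 0. By first-step analysis:
h(square C) = 0.5·1 + 0.2·h(square C) + 0.3·h(square A)
h(square A) = 0.3·1 + 0.3·h(square C) + 0.2·h(square A) + 0.2·0
Solving: h(square C) = 0.8909, h(square A) = 0.7091.
Starting from square A, the probability is 0.7091.

0.7091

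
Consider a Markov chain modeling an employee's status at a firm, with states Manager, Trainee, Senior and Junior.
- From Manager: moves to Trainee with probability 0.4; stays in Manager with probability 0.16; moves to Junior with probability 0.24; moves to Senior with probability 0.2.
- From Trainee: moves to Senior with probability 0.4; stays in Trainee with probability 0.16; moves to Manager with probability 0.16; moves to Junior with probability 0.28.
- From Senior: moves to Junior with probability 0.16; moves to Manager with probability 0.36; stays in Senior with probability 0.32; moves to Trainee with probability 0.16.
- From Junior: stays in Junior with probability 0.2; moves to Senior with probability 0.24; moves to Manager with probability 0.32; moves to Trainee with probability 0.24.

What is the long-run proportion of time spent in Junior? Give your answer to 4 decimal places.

0.2175

Let the stationary distribution be π with π = πP and π_1 + π_2 + π_3 + π_4 = 1.
π_1 = 0.16·π_1 + 0.16·π_2 + 0.36·π_3 + 0.32·π_4
π_2 = 0.4·π_1 + 0.16·π_2 + 0.16·π_3 + 0.24·π_4
π_3 = 0.2·π_1 + 0.4·π_2 + 0.32·π_3 + 0.24·π_4
Solving with the normalization constraint gives π = (0.2531, 0.2381, 0.2913, 0.2175).
So the stationary probability of Junior is 0.2175.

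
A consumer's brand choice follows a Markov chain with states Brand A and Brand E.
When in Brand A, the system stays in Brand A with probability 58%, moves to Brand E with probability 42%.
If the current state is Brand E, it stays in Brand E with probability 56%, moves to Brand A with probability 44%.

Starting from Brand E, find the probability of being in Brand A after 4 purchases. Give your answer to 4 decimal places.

Propagate the distribution vector 4 purchases from Brand E.
After 0 purchases: (0.0000, 1.0000)
After 1 purchase: (0.4400, 0.5600)
After 2 purchases: (0.5016, 0.4984)
After 3 purchases: (0.5102, 0.4898)
After 4 purchases: (0.5114, 0.4886)
P(in Brand A after 4 purchases) = 0.5114

0.5114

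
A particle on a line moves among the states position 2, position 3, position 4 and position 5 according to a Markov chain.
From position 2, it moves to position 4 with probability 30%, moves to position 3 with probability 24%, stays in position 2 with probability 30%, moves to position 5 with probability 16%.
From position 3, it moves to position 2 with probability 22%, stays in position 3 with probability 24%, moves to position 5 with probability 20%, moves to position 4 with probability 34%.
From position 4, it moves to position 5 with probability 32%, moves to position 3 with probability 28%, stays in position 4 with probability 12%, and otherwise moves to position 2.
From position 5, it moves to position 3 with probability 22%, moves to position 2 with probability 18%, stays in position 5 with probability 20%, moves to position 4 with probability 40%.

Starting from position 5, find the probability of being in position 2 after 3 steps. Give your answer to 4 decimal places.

0.2458

Propagate the distribution vector 3 steps from position 5.
After 0 steps: (0.0000, 0.0000, 0.0000, 1.0000)
After 1 step: (0.1800, 0.2200, 0.4000, 0.2000)
After 2 steps: (0.2504, 0.2520, 0.2568, 0.2408)
After 3 steps: (0.2458, 0.2455, 0.2879, 0.2208)
P(in position 2 after 3 steps) = 0.2458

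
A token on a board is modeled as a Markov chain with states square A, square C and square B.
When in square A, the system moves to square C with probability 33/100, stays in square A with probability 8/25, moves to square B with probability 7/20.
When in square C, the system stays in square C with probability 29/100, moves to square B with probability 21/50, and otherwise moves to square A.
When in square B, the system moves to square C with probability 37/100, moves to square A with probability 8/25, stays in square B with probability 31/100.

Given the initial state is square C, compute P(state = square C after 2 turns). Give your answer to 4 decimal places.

0.3352

Sum over the intermediate state after 1 turn:
P = P(square C→square A)·P(square A→square C) + P(square C→square C)·P(square C→square C) + P(square C→square B)·P(square B→square C)
  = 0.29×0.33 + 0.29×0.29 + 0.42×0.37
  = 0.0957 + 0.0841 + 0.1554 = 0.3352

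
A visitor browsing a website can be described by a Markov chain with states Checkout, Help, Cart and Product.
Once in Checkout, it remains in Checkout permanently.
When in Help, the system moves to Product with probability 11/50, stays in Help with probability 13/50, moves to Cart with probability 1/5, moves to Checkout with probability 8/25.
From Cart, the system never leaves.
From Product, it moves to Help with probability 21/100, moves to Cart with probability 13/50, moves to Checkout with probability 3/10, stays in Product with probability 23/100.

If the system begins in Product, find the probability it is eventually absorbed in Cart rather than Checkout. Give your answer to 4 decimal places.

Let h(s) be the probability of absorption at Cart starting from transient state s. Then h(Cart) = 1 and h(Checkout) = 0. By first-step analysis:
h(Help) = 0.32·0 + 0.26·h(Help) + 0.2·1 + 0.22·h(Product)
h(Product) = 0.3·0 + 0.21·h(Help) + 0.26·1 + 0.23·h(Product)
Solving: h(Help) = 0.4034, h(Product) = 0.4477.
Starting from Product, the probability is 0.4477.

0.4477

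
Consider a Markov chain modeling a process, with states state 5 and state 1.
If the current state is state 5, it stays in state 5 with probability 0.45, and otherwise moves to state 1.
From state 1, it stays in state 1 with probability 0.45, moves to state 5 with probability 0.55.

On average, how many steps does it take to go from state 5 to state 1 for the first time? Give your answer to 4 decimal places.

1.8182

Let t(s) be the expected number of steps to first reach state 1 from state s, with t(state 1) = 0. Conditioning on the first step:
t(state 5) = 1 + 0.45·t(state 5)
Solving: t(state 5) = 1.8182.
Expected steps from state 5 to state 1: 1.8182.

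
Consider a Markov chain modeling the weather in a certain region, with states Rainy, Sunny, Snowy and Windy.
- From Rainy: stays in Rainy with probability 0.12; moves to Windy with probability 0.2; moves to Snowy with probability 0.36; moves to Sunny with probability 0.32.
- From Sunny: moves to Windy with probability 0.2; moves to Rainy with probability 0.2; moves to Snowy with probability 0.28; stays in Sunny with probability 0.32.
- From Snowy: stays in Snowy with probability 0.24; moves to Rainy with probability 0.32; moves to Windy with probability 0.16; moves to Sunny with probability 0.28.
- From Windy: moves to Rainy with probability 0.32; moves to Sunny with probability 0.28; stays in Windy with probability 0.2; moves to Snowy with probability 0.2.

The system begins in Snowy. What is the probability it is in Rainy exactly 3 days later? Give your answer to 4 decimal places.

0.2390

Propagate the distribution vector 3 days from Snowy.
After 0 days: (0.0000, 0.0000, 1.0000, 0.0000)
After 1 day: (0.3200, 0.2800, 0.2400, 0.1600)
After 2 days: (0.2224, 0.3040, 0.2832, 0.1904)
After 3 days: (0.2390, 0.3011, 0.2712, 0.1887)
P(in Rainy after 3 days) = 0.2390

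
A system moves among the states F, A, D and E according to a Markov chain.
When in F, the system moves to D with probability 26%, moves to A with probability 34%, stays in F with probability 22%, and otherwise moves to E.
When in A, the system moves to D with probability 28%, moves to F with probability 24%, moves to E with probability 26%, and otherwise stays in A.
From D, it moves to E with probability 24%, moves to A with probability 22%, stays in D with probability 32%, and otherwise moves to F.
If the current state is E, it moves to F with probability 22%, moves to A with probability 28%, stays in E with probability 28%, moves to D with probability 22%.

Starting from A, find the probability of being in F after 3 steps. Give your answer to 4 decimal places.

0.2253

Propagate the distribution vector 3 steps from A.
After 0 steps: (0.0000, 1.0000, 0.0000, 0.0000)
After 1 step: (0.2400, 0.2200, 0.2800, 0.2600)
After 2 steps: (0.2244, 0.2644, 0.2708, 0.2404)
After 3 steps: (0.2253, 0.2614, 0.2719, 0.2414)
P(in F after 3 steps) = 0.2253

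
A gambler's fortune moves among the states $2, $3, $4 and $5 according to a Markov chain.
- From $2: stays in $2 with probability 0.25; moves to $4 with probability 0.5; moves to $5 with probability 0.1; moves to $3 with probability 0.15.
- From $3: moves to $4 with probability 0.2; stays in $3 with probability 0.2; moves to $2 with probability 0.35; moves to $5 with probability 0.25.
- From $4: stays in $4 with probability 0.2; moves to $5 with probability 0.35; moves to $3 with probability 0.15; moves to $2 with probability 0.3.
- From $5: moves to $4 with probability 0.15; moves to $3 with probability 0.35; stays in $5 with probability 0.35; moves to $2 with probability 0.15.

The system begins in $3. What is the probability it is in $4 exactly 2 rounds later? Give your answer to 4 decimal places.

0.2925

Propagate the distribution vector 2 rounds from $3.
After 0 rounds: (0.0000, 1.0000, 0.0000, 0.0000)
After 1 round: (0.3500, 0.2000, 0.2000, 0.2500)
After 2 rounds: (0.2550, 0.2100, 0.2925, 0.2425)
P(in $4 after 2 rounds) = 0.2925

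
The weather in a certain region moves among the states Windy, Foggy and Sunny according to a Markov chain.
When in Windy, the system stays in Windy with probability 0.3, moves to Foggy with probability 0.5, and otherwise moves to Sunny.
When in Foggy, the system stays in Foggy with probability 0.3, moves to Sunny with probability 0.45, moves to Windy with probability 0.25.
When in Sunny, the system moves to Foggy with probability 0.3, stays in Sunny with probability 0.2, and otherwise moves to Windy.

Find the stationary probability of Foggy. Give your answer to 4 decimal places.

0.3680

Let the stationary distribution be π with π = πP and π_1 + π_2 + π_3 = 1.
π_1 = 0.3·π_1 + 0.25·π_2 + 0.5·π_3
π_2 = 0.5·π_1 + 0.3·π_2 + 0.3·π_3
Solving with the normalization constraint gives π = (0.3400, 0.3680, 0.2920).
So the stationary probability of Foggy is 0.3680.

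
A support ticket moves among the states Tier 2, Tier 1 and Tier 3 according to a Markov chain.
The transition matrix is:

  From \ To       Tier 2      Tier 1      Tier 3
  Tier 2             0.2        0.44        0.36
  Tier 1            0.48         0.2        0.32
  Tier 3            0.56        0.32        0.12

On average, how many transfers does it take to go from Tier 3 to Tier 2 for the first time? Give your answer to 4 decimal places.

Let t(s) be the expected number of transfers to first reach Tier 2 from state s, with t(Tier 2) = 0. Conditioning on the first transfer:
t(Tier 1) = 1 + 0.2·t(Tier 1) + 0.32·t(Tier 3)
t(Tier 3) = 1 + 0.32·t(Tier 1) + 0.12·t(Tier 3)
Solving: t(Tier 1) = 1.9947, t(Tier 3) = 1.8617.
Expected transfers from Tier 3 to Tier 2: 1.8617.

1.8617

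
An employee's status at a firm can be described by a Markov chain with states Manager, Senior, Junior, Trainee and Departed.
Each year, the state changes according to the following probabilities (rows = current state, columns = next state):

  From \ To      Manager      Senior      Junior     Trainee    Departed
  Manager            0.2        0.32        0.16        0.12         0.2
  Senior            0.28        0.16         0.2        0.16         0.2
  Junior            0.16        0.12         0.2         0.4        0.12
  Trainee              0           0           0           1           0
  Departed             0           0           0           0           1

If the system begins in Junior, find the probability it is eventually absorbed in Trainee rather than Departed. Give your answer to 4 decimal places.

Let h(s) be the probability of absorption at Trainee starting from transient state s. Then h(Trainee) = 1 and h(Departed) = 0. By first-step analysis:
h(Manager) = 0.2·h(Manager) + 0.32·h(Senior) + 0.16·h(Junior) + 0.12·1 + 0.2·0
h(Senior) = 0.28·h(Manager) + 0.16·h(Senior) + 0.2·h(Junior) + 0.16·1 + 0.2·0
h(Junior) = 0.16·h(Manager) + 0.12·h(Senior) + 0.2·h(Junior) + 0.4·1 + 0.12·0
Solving: h(Manager) = 0.4911, h(Senior) = 0.5150, h(Junior) = 0.6755.
Starting from Junior, the probability is 0.6755.

0.6755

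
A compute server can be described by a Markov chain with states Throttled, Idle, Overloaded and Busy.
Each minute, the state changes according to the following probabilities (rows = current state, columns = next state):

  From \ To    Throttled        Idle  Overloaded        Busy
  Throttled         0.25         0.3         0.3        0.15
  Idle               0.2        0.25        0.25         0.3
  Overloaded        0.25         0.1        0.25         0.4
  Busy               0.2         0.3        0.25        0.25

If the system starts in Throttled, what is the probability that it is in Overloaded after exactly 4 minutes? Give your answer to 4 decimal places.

Propagate the distribution vector 4 minutes from Throttled.
After 0 minutes: (1.0000, 0.0000, 0.0000, 0.0000)
After 1 minute: (0.2500, 0.3000, 0.3000, 0.1500)
After 2 minutes: (0.2275, 0.2250, 0.2625, 0.2850)
After 3 minutes: (0.2245, 0.2363, 0.2614, 0.2779)
After 4 minutes: (0.2243, 0.2359, 0.2612, 0.2786)
P(in Overloaded after 4 minutes) = 0.2612

0.2612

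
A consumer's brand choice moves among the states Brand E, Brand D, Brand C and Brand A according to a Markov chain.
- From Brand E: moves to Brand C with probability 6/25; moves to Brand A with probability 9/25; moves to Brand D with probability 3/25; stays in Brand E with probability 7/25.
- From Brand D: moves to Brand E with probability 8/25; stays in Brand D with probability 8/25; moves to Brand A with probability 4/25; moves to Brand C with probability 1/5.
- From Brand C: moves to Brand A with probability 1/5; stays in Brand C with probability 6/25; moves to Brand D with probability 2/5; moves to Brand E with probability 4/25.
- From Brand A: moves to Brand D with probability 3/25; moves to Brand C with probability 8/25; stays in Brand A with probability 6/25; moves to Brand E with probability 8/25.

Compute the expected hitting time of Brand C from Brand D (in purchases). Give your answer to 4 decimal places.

4.1459

Let t(s) be the expected number of purchases to first reach Brand C from state s, with t(Brand C) = 0. Conditioning on the first purchase:
t(Brand E) = 1 + 0.28·t(Brand E) + 0.12·t(Brand D) + 0.36·t(Brand A)
t(Brand D) = 1 + 0.32·t(Brand E) + 0.32·t(Brand D) + 0.16·t(Brand A)
t(Brand A) = 1 + 0.32·t(Brand E) + 0.12·t(Brand D) + 0.24·t(Brand A)
Solving: t(Brand E) = 3.8824, t(Brand D) = 4.1459, t(Brand A) = 3.6051.
Expected purchases from Brand D to Brand C: 4.1459.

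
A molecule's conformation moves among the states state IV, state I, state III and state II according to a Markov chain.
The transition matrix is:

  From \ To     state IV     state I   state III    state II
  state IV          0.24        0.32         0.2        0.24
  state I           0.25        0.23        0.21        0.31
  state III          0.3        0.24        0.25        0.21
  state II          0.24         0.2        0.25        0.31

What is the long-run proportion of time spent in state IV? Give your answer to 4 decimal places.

Let the stationary distribution be π with π = πP and π_1 + π_2 + π_3 + π_4 = 1.
π_1 = 0.24·π_1 + 0.25·π_2 + 0.3·π_3 + 0.24·π_4
π_2 = 0.32·π_1 + 0.23·π_2 + 0.24·π_3 + 0.2·π_4
π_3 = 0.2·π_1 + 0.21·π_2 + 0.25·π_3 + 0.25·π_4
Solving with the normalization constraint gives π = (0.2561, 0.2472, 0.2273, 0.2693).
So the stationary probability of state IV is 0.2561.

0.2561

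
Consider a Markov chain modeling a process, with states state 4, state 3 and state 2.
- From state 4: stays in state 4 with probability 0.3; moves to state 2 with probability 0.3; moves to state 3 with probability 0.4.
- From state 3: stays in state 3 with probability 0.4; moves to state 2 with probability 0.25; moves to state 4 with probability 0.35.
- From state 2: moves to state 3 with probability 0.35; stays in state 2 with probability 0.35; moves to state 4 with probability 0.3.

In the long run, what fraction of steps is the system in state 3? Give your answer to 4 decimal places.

Let the stationary distribution be π with π = πP and π_1 + π_2 + π_3 = 1.
π_1 = 0.3·π_1 + 0.35·π_2 + 0.3·π_3
π_2 = 0.4·π_1 + 0.4·π_2 + 0.35·π_3
Solving with the normalization constraint gives π = (0.3193, 0.3852, 0.2955).
So the stationary probability of state 3 is 0.3852.

0.3852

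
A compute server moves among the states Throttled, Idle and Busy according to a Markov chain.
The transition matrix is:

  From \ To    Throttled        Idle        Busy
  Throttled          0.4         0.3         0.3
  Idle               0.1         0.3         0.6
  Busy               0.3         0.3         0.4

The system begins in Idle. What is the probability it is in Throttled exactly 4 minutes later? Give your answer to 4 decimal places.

Propagate the distribution vector 4 minutes from Idle.
After 0 minutes: (0.0000, 1.0000, 0.0000)
After 1 minute: (0.1000, 0.3000, 0.6000)
After 2 minutes: (0.2500, 0.3000, 0.4500)
After 3 minutes: (0.2650, 0.3000, 0.4350)
After 4 minutes: (0.2665, 0.3000, 0.4335)
P(in Throttled after 4 minutes) = 0.2665

0.2665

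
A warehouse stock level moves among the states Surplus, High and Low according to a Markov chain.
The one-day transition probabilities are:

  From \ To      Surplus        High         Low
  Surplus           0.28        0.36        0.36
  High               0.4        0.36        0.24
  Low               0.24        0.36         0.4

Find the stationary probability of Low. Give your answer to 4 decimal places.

Let the stationary distribution be π with π = πP and π_1 + π_2 + π_3 = 1.
π_1 = 0.28·π_1 + 0.4·π_2 + 0.24·π_3
π_2 = 0.36·π_1 + 0.36·π_2 + 0.36·π_3
Solving with the normalization constraint gives π = (0.3100, 0.3600, 0.3300).
So the stationary probability of Low is 0.3300.

0.3300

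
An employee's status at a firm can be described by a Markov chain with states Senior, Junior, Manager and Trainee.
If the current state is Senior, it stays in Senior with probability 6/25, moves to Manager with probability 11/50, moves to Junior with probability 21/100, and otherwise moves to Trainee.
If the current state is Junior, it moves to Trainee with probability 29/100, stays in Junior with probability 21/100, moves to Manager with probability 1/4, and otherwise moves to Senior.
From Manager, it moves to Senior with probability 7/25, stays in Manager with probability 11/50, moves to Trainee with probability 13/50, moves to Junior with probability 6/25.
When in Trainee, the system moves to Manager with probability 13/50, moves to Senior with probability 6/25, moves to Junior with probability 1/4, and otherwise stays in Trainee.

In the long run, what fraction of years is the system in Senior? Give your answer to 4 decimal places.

0.2518

Let the stationary distribution be π with π = πP and π_1 + π_2 + π_3 + π_4 = 1.
π_1 = 0.24·π_1 + 0.25·π_2 + 0.28·π_3 + 0.24·π_4
π_2 = 0.21·π_1 + 0.21·π_2 + 0.24·π_3 + 0.25·π_4
π_3 = 0.22·π_1 + 0.25·π_2 + 0.22·π_3 + 0.26·π_4
Solving with the normalization constraint gives π = (0.2518, 0.2284, 0.2381, 0.2817).
So the stationary probability of Senior is 0.2518.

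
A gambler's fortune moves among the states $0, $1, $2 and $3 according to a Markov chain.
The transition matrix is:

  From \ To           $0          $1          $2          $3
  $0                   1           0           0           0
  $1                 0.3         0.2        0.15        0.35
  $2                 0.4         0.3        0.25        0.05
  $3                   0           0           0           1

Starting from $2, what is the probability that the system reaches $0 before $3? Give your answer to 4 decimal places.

0.7387

Let h(s) be the probability of absorption at $0 starting from transient state s. Then h($0) = 1 and h($3) = 0. By first-step analysis:
h($1) = 0.3·1 + 0.2·h($1) + 0.15·h($2) + 0.35·0
h($2) = 0.4·1 + 0.3·h($1) + 0.25·h($2) + 0.05·0
Solving: h($1) = 0.5135, h($2) = 0.7387.
Starting from $2, the probability is 0.7387.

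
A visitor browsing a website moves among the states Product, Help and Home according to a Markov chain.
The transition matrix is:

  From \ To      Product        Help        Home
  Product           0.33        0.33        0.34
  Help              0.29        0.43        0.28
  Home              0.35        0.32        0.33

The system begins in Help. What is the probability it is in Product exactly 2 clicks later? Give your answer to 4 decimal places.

Sum over the intermediate state after 1 click:
P = P(Help→Product)·P(Product→Product) + P(Help→Help)·P(Help→Product) + P(Help→Home)·P(Home→Product)
  = 0.29×0.33 + 0.43×0.29 + 0.28×0.35
  = 0.0957 + 0.1247 + 0.0980 = 0.3184

0.3184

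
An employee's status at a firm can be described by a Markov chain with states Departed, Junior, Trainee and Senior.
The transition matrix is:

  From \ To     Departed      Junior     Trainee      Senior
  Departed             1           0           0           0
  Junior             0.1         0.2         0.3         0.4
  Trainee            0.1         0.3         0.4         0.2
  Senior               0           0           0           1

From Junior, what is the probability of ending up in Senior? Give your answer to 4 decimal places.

0.7692

Let h(s) be the probability of absorption at Senior starting from transient state s. Then h(Senior) = 1 and h(Departed) = 0. By first-step analysis:
h(Junior) = 0.1·0 + 0.2·h(Junior) + 0.3·h(Trainee) + 0.4·1
h(Trainee) = 0.1·0 + 0.3·h(Junior) + 0.4·h(Trainee) + 0.2·1
Solving: h(Junior) = 0.7692, h(Trainee) = 0.7179.
Starting from Junior, the probability is 0.7692.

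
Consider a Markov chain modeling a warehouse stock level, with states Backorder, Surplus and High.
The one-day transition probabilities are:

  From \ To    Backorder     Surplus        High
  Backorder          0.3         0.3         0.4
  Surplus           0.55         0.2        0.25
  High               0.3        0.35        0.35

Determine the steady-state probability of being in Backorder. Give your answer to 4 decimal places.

Let the stationary distribution be π with π = πP and π_1 + π_2 + π_3 = 1.
π_1 = 0.3·π_1 + 0.55·π_2 + 0.3·π_3
π_2 = 0.3·π_1 + 0.2·π_2 + 0.35·π_3
Solving with the normalization constraint gives π = (0.3720, 0.2882, 0.3398).
So the stationary probability of Backorder is 0.3720.

0.3720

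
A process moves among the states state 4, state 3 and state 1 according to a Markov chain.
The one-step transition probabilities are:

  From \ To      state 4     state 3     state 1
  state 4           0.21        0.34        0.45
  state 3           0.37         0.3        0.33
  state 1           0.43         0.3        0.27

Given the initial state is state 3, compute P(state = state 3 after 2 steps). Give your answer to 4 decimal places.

0.3148

Sum over the intermediate state after 1 step:
P = P(state 3→state 4)·P(state 4→state 3) + P(state 3→state 3)·P(state 3→state 3) + P(state 3→state 1)·P(state 1→state 3)
  = 0.37×0.34 + 0.3×0.3 + 0.33×0.3
  = 0.1258 + 0.0900 + 0.0990 = 0.3148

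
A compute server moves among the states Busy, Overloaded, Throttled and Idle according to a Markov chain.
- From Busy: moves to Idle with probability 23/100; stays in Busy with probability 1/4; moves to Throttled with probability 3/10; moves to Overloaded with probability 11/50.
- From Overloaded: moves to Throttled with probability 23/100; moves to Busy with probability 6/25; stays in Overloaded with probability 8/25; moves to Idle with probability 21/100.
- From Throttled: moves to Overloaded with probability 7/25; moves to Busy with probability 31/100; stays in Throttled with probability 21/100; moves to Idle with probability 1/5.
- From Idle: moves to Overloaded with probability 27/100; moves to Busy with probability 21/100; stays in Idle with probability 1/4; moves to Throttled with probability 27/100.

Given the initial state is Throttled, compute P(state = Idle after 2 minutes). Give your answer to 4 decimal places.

0.2221

Propagate the distribution vector 2 minutes from Throttled.
After 0 minutes: (0.0000, 0.0000, 1.0000, 0.0000)
After 1 minute: (0.3100, 0.2800, 0.2100, 0.2000)
After 2 minutes: (0.2518, 0.2706, 0.2555, 0.2221)
P(in Idle after 2 minutes) = 0.2221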